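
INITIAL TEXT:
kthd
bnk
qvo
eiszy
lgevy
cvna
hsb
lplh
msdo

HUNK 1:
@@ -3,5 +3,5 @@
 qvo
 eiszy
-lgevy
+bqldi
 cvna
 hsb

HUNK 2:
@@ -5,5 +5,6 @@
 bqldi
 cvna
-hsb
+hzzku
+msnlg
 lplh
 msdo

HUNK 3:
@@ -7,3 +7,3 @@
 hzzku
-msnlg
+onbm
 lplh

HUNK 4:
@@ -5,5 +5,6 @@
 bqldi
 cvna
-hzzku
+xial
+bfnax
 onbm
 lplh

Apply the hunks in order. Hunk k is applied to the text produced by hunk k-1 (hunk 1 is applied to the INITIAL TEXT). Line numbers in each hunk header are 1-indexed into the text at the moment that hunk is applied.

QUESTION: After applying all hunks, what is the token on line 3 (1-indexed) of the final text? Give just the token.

Answer: qvo

Derivation:
Hunk 1: at line 3 remove [lgevy] add [bqldi] -> 9 lines: kthd bnk qvo eiszy bqldi cvna hsb lplh msdo
Hunk 2: at line 5 remove [hsb] add [hzzku,msnlg] -> 10 lines: kthd bnk qvo eiszy bqldi cvna hzzku msnlg lplh msdo
Hunk 3: at line 7 remove [msnlg] add [onbm] -> 10 lines: kthd bnk qvo eiszy bqldi cvna hzzku onbm lplh msdo
Hunk 4: at line 5 remove [hzzku] add [xial,bfnax] -> 11 lines: kthd bnk qvo eiszy bqldi cvna xial bfnax onbm lplh msdo
Final line 3: qvo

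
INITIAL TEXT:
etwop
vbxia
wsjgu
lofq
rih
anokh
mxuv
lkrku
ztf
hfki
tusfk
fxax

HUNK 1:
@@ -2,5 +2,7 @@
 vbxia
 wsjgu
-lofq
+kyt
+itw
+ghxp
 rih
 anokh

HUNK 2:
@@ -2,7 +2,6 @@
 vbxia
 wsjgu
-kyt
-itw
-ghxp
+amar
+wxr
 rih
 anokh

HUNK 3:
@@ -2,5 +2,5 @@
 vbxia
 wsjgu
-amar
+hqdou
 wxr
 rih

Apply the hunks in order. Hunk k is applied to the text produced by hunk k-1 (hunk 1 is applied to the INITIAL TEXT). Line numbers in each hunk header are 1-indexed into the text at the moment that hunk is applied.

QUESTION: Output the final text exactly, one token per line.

Answer: etwop
vbxia
wsjgu
hqdou
wxr
rih
anokh
mxuv
lkrku
ztf
hfki
tusfk
fxax

Derivation:
Hunk 1: at line 2 remove [lofq] add [kyt,itw,ghxp] -> 14 lines: etwop vbxia wsjgu kyt itw ghxp rih anokh mxuv lkrku ztf hfki tusfk fxax
Hunk 2: at line 2 remove [kyt,itw,ghxp] add [amar,wxr] -> 13 lines: etwop vbxia wsjgu amar wxr rih anokh mxuv lkrku ztf hfki tusfk fxax
Hunk 3: at line 2 remove [amar] add [hqdou] -> 13 lines: etwop vbxia wsjgu hqdou wxr rih anokh mxuv lkrku ztf hfki tusfk fxax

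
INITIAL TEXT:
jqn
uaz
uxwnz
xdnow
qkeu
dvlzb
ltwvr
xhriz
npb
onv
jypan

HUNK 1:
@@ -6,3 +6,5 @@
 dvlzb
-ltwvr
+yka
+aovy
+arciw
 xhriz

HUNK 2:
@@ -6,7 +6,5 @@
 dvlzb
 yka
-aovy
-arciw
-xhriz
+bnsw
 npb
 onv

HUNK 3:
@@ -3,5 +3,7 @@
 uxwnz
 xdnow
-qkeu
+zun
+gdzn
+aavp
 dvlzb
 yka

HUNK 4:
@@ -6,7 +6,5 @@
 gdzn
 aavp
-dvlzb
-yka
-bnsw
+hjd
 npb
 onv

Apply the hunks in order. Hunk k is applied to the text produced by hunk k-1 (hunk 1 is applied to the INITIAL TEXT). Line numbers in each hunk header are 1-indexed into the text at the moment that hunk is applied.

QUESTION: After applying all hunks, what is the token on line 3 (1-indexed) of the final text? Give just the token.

Hunk 1: at line 6 remove [ltwvr] add [yka,aovy,arciw] -> 13 lines: jqn uaz uxwnz xdnow qkeu dvlzb yka aovy arciw xhriz npb onv jypan
Hunk 2: at line 6 remove [aovy,arciw,xhriz] add [bnsw] -> 11 lines: jqn uaz uxwnz xdnow qkeu dvlzb yka bnsw npb onv jypan
Hunk 3: at line 3 remove [qkeu] add [zun,gdzn,aavp] -> 13 lines: jqn uaz uxwnz xdnow zun gdzn aavp dvlzb yka bnsw npb onv jypan
Hunk 4: at line 6 remove [dvlzb,yka,bnsw] add [hjd] -> 11 lines: jqn uaz uxwnz xdnow zun gdzn aavp hjd npb onv jypan
Final line 3: uxwnz

Answer: uxwnz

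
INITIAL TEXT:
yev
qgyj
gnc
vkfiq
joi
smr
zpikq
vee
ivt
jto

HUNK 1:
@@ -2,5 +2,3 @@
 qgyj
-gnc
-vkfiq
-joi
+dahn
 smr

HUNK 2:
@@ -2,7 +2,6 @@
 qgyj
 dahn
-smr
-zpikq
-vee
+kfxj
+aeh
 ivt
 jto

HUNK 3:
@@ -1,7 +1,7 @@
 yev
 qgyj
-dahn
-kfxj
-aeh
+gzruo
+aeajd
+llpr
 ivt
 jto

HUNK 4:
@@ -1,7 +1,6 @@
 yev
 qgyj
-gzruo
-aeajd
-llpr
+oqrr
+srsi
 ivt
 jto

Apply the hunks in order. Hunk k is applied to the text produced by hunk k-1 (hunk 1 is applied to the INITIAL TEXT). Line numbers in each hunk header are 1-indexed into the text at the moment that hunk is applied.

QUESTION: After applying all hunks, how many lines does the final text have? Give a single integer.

Answer: 6

Derivation:
Hunk 1: at line 2 remove [gnc,vkfiq,joi] add [dahn] -> 8 lines: yev qgyj dahn smr zpikq vee ivt jto
Hunk 2: at line 2 remove [smr,zpikq,vee] add [kfxj,aeh] -> 7 lines: yev qgyj dahn kfxj aeh ivt jto
Hunk 3: at line 1 remove [dahn,kfxj,aeh] add [gzruo,aeajd,llpr] -> 7 lines: yev qgyj gzruo aeajd llpr ivt jto
Hunk 4: at line 1 remove [gzruo,aeajd,llpr] add [oqrr,srsi] -> 6 lines: yev qgyj oqrr srsi ivt jto
Final line count: 6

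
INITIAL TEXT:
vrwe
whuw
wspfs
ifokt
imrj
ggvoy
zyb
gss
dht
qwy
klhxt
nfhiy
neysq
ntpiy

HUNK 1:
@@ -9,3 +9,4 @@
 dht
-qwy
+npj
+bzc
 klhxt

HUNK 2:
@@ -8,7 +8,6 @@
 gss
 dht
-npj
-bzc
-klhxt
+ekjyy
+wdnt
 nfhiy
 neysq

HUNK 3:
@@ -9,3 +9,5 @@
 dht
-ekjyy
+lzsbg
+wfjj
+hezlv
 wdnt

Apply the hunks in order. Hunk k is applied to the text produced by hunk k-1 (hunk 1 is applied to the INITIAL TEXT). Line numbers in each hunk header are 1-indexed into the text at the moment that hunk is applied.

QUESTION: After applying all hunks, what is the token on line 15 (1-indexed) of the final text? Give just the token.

Answer: neysq

Derivation:
Hunk 1: at line 9 remove [qwy] add [npj,bzc] -> 15 lines: vrwe whuw wspfs ifokt imrj ggvoy zyb gss dht npj bzc klhxt nfhiy neysq ntpiy
Hunk 2: at line 8 remove [npj,bzc,klhxt] add [ekjyy,wdnt] -> 14 lines: vrwe whuw wspfs ifokt imrj ggvoy zyb gss dht ekjyy wdnt nfhiy neysq ntpiy
Hunk 3: at line 9 remove [ekjyy] add [lzsbg,wfjj,hezlv] -> 16 lines: vrwe whuw wspfs ifokt imrj ggvoy zyb gss dht lzsbg wfjj hezlv wdnt nfhiy neysq ntpiy
Final line 15: neysq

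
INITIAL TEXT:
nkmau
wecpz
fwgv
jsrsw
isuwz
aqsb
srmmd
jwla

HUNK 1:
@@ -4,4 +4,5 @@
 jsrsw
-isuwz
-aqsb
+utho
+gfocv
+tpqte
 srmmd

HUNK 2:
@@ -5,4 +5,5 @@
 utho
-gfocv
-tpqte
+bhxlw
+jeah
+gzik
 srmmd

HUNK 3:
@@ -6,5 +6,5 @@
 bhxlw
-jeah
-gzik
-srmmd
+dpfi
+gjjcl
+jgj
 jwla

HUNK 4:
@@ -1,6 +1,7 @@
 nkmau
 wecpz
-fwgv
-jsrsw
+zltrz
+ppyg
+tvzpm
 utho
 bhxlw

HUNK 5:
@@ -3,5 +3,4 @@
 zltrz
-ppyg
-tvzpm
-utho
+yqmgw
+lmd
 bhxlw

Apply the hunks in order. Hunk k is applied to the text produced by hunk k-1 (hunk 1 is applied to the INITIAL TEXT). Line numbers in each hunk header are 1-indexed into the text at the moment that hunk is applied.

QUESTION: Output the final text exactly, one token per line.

Hunk 1: at line 4 remove [isuwz,aqsb] add [utho,gfocv,tpqte] -> 9 lines: nkmau wecpz fwgv jsrsw utho gfocv tpqte srmmd jwla
Hunk 2: at line 5 remove [gfocv,tpqte] add [bhxlw,jeah,gzik] -> 10 lines: nkmau wecpz fwgv jsrsw utho bhxlw jeah gzik srmmd jwla
Hunk 3: at line 6 remove [jeah,gzik,srmmd] add [dpfi,gjjcl,jgj] -> 10 lines: nkmau wecpz fwgv jsrsw utho bhxlw dpfi gjjcl jgj jwla
Hunk 4: at line 1 remove [fwgv,jsrsw] add [zltrz,ppyg,tvzpm] -> 11 lines: nkmau wecpz zltrz ppyg tvzpm utho bhxlw dpfi gjjcl jgj jwla
Hunk 5: at line 3 remove [ppyg,tvzpm,utho] add [yqmgw,lmd] -> 10 lines: nkmau wecpz zltrz yqmgw lmd bhxlw dpfi gjjcl jgj jwla

Answer: nkmau
wecpz
zltrz
yqmgw
lmd
bhxlw
dpfi
gjjcl
jgj
jwla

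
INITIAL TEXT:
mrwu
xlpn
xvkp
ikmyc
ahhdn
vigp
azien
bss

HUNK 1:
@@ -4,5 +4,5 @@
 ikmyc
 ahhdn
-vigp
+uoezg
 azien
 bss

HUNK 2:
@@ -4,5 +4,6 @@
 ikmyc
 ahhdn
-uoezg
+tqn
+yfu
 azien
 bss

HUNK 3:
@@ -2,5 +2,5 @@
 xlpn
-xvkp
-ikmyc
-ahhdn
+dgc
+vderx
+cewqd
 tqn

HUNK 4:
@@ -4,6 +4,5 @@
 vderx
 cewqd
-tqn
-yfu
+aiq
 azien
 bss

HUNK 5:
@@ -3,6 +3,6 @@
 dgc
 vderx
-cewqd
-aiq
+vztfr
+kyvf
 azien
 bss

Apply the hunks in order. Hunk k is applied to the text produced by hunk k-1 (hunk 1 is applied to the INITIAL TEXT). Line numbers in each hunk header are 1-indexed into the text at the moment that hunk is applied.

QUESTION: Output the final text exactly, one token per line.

Answer: mrwu
xlpn
dgc
vderx
vztfr
kyvf
azien
bss

Derivation:
Hunk 1: at line 4 remove [vigp] add [uoezg] -> 8 lines: mrwu xlpn xvkp ikmyc ahhdn uoezg azien bss
Hunk 2: at line 4 remove [uoezg] add [tqn,yfu] -> 9 lines: mrwu xlpn xvkp ikmyc ahhdn tqn yfu azien bss
Hunk 3: at line 2 remove [xvkp,ikmyc,ahhdn] add [dgc,vderx,cewqd] -> 9 lines: mrwu xlpn dgc vderx cewqd tqn yfu azien bss
Hunk 4: at line 4 remove [tqn,yfu] add [aiq] -> 8 lines: mrwu xlpn dgc vderx cewqd aiq azien bss
Hunk 5: at line 3 remove [cewqd,aiq] add [vztfr,kyvf] -> 8 lines: mrwu xlpn dgc vderx vztfr kyvf azien bss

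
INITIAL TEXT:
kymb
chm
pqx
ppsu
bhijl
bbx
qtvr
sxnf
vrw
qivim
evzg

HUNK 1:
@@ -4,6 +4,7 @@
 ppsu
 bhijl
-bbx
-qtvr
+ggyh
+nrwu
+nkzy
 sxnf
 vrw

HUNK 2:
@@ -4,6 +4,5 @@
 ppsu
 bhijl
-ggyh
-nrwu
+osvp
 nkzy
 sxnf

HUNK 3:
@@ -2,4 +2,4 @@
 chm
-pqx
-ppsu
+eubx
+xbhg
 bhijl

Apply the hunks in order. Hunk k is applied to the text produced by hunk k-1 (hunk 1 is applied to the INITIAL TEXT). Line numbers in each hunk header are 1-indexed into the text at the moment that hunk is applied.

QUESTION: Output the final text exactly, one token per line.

Answer: kymb
chm
eubx
xbhg
bhijl
osvp
nkzy
sxnf
vrw
qivim
evzg

Derivation:
Hunk 1: at line 4 remove [bbx,qtvr] add [ggyh,nrwu,nkzy] -> 12 lines: kymb chm pqx ppsu bhijl ggyh nrwu nkzy sxnf vrw qivim evzg
Hunk 2: at line 4 remove [ggyh,nrwu] add [osvp] -> 11 lines: kymb chm pqx ppsu bhijl osvp nkzy sxnf vrw qivim evzg
Hunk 3: at line 2 remove [pqx,ppsu] add [eubx,xbhg] -> 11 lines: kymb chm eubx xbhg bhijl osvp nkzy sxnf vrw qivim evzg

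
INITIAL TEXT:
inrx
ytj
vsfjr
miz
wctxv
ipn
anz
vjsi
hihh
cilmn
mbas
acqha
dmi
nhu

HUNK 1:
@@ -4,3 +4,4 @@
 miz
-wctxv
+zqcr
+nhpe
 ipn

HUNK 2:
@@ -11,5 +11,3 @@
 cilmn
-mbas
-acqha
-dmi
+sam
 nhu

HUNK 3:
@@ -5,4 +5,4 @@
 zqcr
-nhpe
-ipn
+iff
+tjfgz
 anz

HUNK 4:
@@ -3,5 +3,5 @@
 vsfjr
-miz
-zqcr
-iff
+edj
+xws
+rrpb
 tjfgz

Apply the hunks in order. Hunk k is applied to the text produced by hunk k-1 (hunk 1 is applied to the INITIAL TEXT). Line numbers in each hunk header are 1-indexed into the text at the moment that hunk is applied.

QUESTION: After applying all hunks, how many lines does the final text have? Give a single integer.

Answer: 13

Derivation:
Hunk 1: at line 4 remove [wctxv] add [zqcr,nhpe] -> 15 lines: inrx ytj vsfjr miz zqcr nhpe ipn anz vjsi hihh cilmn mbas acqha dmi nhu
Hunk 2: at line 11 remove [mbas,acqha,dmi] add [sam] -> 13 lines: inrx ytj vsfjr miz zqcr nhpe ipn anz vjsi hihh cilmn sam nhu
Hunk 3: at line 5 remove [nhpe,ipn] add [iff,tjfgz] -> 13 lines: inrx ytj vsfjr miz zqcr iff tjfgz anz vjsi hihh cilmn sam nhu
Hunk 4: at line 3 remove [miz,zqcr,iff] add [edj,xws,rrpb] -> 13 lines: inrx ytj vsfjr edj xws rrpb tjfgz anz vjsi hihh cilmn sam nhu
Final line count: 13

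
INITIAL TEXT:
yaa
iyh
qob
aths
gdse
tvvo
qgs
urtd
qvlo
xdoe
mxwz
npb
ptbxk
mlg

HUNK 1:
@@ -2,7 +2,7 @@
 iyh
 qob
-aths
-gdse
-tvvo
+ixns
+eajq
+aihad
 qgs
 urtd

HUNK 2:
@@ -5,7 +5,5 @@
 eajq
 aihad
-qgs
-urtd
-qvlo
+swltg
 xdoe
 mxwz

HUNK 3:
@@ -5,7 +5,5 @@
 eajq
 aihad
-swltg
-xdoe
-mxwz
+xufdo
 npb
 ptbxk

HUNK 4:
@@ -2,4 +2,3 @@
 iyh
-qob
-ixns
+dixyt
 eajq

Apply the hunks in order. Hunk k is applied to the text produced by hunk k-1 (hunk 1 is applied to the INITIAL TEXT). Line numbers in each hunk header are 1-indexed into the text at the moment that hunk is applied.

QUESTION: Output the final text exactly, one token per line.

Answer: yaa
iyh
dixyt
eajq
aihad
xufdo
npb
ptbxk
mlg

Derivation:
Hunk 1: at line 2 remove [aths,gdse,tvvo] add [ixns,eajq,aihad] -> 14 lines: yaa iyh qob ixns eajq aihad qgs urtd qvlo xdoe mxwz npb ptbxk mlg
Hunk 2: at line 5 remove [qgs,urtd,qvlo] add [swltg] -> 12 lines: yaa iyh qob ixns eajq aihad swltg xdoe mxwz npb ptbxk mlg
Hunk 3: at line 5 remove [swltg,xdoe,mxwz] add [xufdo] -> 10 lines: yaa iyh qob ixns eajq aihad xufdo npb ptbxk mlg
Hunk 4: at line 2 remove [qob,ixns] add [dixyt] -> 9 lines: yaa iyh dixyt eajq aihad xufdo npb ptbxk mlg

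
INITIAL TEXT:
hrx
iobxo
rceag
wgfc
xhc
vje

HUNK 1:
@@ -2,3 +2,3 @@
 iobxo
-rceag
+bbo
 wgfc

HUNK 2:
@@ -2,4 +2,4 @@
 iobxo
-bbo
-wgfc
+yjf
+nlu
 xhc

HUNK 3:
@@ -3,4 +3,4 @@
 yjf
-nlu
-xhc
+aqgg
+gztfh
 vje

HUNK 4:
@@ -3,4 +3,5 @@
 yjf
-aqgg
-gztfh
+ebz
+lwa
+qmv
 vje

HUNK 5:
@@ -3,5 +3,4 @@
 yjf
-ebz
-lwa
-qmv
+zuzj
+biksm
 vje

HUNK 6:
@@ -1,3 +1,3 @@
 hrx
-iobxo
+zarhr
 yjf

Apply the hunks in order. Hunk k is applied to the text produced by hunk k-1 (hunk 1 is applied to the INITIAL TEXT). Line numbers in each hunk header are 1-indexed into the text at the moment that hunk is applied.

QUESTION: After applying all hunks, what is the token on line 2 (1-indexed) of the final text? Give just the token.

Hunk 1: at line 2 remove [rceag] add [bbo] -> 6 lines: hrx iobxo bbo wgfc xhc vje
Hunk 2: at line 2 remove [bbo,wgfc] add [yjf,nlu] -> 6 lines: hrx iobxo yjf nlu xhc vje
Hunk 3: at line 3 remove [nlu,xhc] add [aqgg,gztfh] -> 6 lines: hrx iobxo yjf aqgg gztfh vje
Hunk 4: at line 3 remove [aqgg,gztfh] add [ebz,lwa,qmv] -> 7 lines: hrx iobxo yjf ebz lwa qmv vje
Hunk 5: at line 3 remove [ebz,lwa,qmv] add [zuzj,biksm] -> 6 lines: hrx iobxo yjf zuzj biksm vje
Hunk 6: at line 1 remove [iobxo] add [zarhr] -> 6 lines: hrx zarhr yjf zuzj biksm vje
Final line 2: zarhr

Answer: zarhr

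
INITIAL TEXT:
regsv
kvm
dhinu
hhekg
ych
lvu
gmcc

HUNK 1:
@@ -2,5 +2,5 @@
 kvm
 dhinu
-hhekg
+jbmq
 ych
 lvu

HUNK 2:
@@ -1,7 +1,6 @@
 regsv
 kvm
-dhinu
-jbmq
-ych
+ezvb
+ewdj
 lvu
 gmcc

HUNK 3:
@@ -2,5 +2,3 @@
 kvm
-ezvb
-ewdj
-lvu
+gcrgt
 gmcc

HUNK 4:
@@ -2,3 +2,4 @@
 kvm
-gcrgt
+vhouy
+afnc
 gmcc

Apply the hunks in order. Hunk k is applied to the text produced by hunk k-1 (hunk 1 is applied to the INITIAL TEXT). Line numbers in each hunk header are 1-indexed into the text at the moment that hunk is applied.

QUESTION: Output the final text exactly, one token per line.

Answer: regsv
kvm
vhouy
afnc
gmcc

Derivation:
Hunk 1: at line 2 remove [hhekg] add [jbmq] -> 7 lines: regsv kvm dhinu jbmq ych lvu gmcc
Hunk 2: at line 1 remove [dhinu,jbmq,ych] add [ezvb,ewdj] -> 6 lines: regsv kvm ezvb ewdj lvu gmcc
Hunk 3: at line 2 remove [ezvb,ewdj,lvu] add [gcrgt] -> 4 lines: regsv kvm gcrgt gmcc
Hunk 4: at line 2 remove [gcrgt] add [vhouy,afnc] -> 5 lines: regsv kvm vhouy afnc gmcc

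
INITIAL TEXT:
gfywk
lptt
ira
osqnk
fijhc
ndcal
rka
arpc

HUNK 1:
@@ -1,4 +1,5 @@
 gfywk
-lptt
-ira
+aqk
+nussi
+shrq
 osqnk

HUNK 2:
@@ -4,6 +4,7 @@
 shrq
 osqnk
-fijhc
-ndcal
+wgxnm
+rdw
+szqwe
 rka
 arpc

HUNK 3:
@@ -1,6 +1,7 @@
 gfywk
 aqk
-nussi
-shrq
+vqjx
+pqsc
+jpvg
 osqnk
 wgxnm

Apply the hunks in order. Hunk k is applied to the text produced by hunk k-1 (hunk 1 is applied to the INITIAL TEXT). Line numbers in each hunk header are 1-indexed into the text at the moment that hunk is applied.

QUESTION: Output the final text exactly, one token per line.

Hunk 1: at line 1 remove [lptt,ira] add [aqk,nussi,shrq] -> 9 lines: gfywk aqk nussi shrq osqnk fijhc ndcal rka arpc
Hunk 2: at line 4 remove [fijhc,ndcal] add [wgxnm,rdw,szqwe] -> 10 lines: gfywk aqk nussi shrq osqnk wgxnm rdw szqwe rka arpc
Hunk 3: at line 1 remove [nussi,shrq] add [vqjx,pqsc,jpvg] -> 11 lines: gfywk aqk vqjx pqsc jpvg osqnk wgxnm rdw szqwe rka arpc

Answer: gfywk
aqk
vqjx
pqsc
jpvg
osqnk
wgxnm
rdw
szqwe
rka
arpc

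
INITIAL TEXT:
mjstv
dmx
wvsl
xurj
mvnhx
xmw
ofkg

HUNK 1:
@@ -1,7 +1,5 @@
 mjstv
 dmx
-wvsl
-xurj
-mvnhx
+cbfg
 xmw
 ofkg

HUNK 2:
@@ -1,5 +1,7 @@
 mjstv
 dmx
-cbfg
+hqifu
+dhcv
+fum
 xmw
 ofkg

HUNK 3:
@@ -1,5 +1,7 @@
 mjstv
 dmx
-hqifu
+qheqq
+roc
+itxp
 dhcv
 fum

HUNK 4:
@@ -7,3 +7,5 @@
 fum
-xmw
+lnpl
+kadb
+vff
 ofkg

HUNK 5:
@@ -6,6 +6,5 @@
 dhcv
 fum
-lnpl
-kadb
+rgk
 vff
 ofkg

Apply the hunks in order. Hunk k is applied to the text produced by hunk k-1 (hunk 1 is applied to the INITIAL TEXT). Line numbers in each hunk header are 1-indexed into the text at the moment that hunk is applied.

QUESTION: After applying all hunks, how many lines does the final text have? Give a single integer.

Answer: 10

Derivation:
Hunk 1: at line 1 remove [wvsl,xurj,mvnhx] add [cbfg] -> 5 lines: mjstv dmx cbfg xmw ofkg
Hunk 2: at line 1 remove [cbfg] add [hqifu,dhcv,fum] -> 7 lines: mjstv dmx hqifu dhcv fum xmw ofkg
Hunk 3: at line 1 remove [hqifu] add [qheqq,roc,itxp] -> 9 lines: mjstv dmx qheqq roc itxp dhcv fum xmw ofkg
Hunk 4: at line 7 remove [xmw] add [lnpl,kadb,vff] -> 11 lines: mjstv dmx qheqq roc itxp dhcv fum lnpl kadb vff ofkg
Hunk 5: at line 6 remove [lnpl,kadb] add [rgk] -> 10 lines: mjstv dmx qheqq roc itxp dhcv fum rgk vff ofkg
Final line count: 10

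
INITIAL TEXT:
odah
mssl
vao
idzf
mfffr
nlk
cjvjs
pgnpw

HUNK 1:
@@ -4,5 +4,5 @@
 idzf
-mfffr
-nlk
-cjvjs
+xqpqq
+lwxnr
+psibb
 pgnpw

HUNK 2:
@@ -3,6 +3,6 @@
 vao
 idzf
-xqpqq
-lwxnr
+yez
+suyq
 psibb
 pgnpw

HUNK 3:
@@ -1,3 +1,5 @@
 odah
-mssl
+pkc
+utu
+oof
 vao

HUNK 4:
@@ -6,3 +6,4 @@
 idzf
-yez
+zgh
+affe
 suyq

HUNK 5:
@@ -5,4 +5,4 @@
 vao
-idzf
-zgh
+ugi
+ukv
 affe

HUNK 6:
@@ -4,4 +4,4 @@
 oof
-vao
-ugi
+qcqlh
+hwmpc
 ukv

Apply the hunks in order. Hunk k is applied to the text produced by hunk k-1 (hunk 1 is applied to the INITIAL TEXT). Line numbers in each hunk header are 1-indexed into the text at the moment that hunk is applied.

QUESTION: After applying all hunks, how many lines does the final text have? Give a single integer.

Hunk 1: at line 4 remove [mfffr,nlk,cjvjs] add [xqpqq,lwxnr,psibb] -> 8 lines: odah mssl vao idzf xqpqq lwxnr psibb pgnpw
Hunk 2: at line 3 remove [xqpqq,lwxnr] add [yez,suyq] -> 8 lines: odah mssl vao idzf yez suyq psibb pgnpw
Hunk 3: at line 1 remove [mssl] add [pkc,utu,oof] -> 10 lines: odah pkc utu oof vao idzf yez suyq psibb pgnpw
Hunk 4: at line 6 remove [yez] add [zgh,affe] -> 11 lines: odah pkc utu oof vao idzf zgh affe suyq psibb pgnpw
Hunk 5: at line 5 remove [idzf,zgh] add [ugi,ukv] -> 11 lines: odah pkc utu oof vao ugi ukv affe suyq psibb pgnpw
Hunk 6: at line 4 remove [vao,ugi] add [qcqlh,hwmpc] -> 11 lines: odah pkc utu oof qcqlh hwmpc ukv affe suyq psibb pgnpw
Final line count: 11

Answer: 11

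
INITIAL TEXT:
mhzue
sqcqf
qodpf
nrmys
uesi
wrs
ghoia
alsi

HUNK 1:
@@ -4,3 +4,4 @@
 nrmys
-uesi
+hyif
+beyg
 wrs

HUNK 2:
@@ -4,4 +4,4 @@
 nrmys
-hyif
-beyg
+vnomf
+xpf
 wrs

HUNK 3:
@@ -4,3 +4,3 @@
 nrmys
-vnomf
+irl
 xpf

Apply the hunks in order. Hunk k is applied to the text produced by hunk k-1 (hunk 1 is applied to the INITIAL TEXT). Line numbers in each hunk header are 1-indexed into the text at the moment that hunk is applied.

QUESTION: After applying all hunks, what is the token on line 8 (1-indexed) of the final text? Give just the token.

Answer: ghoia

Derivation:
Hunk 1: at line 4 remove [uesi] add [hyif,beyg] -> 9 lines: mhzue sqcqf qodpf nrmys hyif beyg wrs ghoia alsi
Hunk 2: at line 4 remove [hyif,beyg] add [vnomf,xpf] -> 9 lines: mhzue sqcqf qodpf nrmys vnomf xpf wrs ghoia alsi
Hunk 3: at line 4 remove [vnomf] add [irl] -> 9 lines: mhzue sqcqf qodpf nrmys irl xpf wrs ghoia alsi
Final line 8: ghoia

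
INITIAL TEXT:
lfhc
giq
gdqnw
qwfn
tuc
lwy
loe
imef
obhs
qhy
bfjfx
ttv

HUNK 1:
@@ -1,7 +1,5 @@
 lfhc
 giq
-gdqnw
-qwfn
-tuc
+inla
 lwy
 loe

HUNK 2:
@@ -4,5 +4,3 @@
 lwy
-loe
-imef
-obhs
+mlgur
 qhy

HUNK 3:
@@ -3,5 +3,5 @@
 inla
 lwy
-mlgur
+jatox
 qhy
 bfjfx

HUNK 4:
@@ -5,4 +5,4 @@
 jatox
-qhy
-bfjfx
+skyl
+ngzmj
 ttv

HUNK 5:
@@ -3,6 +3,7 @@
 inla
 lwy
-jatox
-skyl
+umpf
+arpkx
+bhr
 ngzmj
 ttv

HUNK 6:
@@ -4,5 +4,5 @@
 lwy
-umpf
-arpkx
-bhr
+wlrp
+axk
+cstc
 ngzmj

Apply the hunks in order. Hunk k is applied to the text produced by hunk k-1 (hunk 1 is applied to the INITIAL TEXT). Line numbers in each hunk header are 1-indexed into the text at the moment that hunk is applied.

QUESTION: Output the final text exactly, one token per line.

Answer: lfhc
giq
inla
lwy
wlrp
axk
cstc
ngzmj
ttv

Derivation:
Hunk 1: at line 1 remove [gdqnw,qwfn,tuc] add [inla] -> 10 lines: lfhc giq inla lwy loe imef obhs qhy bfjfx ttv
Hunk 2: at line 4 remove [loe,imef,obhs] add [mlgur] -> 8 lines: lfhc giq inla lwy mlgur qhy bfjfx ttv
Hunk 3: at line 3 remove [mlgur] add [jatox] -> 8 lines: lfhc giq inla lwy jatox qhy bfjfx ttv
Hunk 4: at line 5 remove [qhy,bfjfx] add [skyl,ngzmj] -> 8 lines: lfhc giq inla lwy jatox skyl ngzmj ttv
Hunk 5: at line 3 remove [jatox,skyl] add [umpf,arpkx,bhr] -> 9 lines: lfhc giq inla lwy umpf arpkx bhr ngzmj ttv
Hunk 6: at line 4 remove [umpf,arpkx,bhr] add [wlrp,axk,cstc] -> 9 lines: lfhc giq inla lwy wlrp axk cstc ngzmj ttv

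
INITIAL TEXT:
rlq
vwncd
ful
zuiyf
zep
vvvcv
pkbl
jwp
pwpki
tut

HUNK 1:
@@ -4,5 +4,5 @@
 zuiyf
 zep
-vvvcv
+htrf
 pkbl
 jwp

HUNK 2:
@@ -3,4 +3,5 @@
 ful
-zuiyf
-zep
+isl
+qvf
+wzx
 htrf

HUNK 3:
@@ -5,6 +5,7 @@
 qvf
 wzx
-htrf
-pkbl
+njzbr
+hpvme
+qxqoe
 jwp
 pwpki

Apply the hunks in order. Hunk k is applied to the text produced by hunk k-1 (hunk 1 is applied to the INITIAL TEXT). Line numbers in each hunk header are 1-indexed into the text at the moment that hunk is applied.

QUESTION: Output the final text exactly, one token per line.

Hunk 1: at line 4 remove [vvvcv] add [htrf] -> 10 lines: rlq vwncd ful zuiyf zep htrf pkbl jwp pwpki tut
Hunk 2: at line 3 remove [zuiyf,zep] add [isl,qvf,wzx] -> 11 lines: rlq vwncd ful isl qvf wzx htrf pkbl jwp pwpki tut
Hunk 3: at line 5 remove [htrf,pkbl] add [njzbr,hpvme,qxqoe] -> 12 lines: rlq vwncd ful isl qvf wzx njzbr hpvme qxqoe jwp pwpki tut

Answer: rlq
vwncd
ful
isl
qvf
wzx
njzbr
hpvme
qxqoe
jwp
pwpki
tut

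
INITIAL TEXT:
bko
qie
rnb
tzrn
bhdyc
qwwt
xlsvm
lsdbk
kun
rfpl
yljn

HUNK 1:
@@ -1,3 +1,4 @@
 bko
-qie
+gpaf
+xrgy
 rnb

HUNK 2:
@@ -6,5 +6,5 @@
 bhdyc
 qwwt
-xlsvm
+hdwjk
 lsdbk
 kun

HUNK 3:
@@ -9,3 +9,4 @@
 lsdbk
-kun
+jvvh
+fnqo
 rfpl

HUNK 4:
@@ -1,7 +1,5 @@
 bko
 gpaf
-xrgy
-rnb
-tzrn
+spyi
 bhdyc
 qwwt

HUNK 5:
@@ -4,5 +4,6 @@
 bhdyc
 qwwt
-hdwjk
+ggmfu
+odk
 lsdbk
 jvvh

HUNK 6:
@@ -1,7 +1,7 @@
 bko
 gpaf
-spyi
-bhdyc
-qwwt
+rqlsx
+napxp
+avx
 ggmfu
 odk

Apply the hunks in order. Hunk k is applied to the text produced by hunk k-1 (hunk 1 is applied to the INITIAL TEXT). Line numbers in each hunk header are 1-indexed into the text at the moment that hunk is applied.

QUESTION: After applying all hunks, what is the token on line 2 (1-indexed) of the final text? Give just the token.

Hunk 1: at line 1 remove [qie] add [gpaf,xrgy] -> 12 lines: bko gpaf xrgy rnb tzrn bhdyc qwwt xlsvm lsdbk kun rfpl yljn
Hunk 2: at line 6 remove [xlsvm] add [hdwjk] -> 12 lines: bko gpaf xrgy rnb tzrn bhdyc qwwt hdwjk lsdbk kun rfpl yljn
Hunk 3: at line 9 remove [kun] add [jvvh,fnqo] -> 13 lines: bko gpaf xrgy rnb tzrn bhdyc qwwt hdwjk lsdbk jvvh fnqo rfpl yljn
Hunk 4: at line 1 remove [xrgy,rnb,tzrn] add [spyi] -> 11 lines: bko gpaf spyi bhdyc qwwt hdwjk lsdbk jvvh fnqo rfpl yljn
Hunk 5: at line 4 remove [hdwjk] add [ggmfu,odk] -> 12 lines: bko gpaf spyi bhdyc qwwt ggmfu odk lsdbk jvvh fnqo rfpl yljn
Hunk 6: at line 1 remove [spyi,bhdyc,qwwt] add [rqlsx,napxp,avx] -> 12 lines: bko gpaf rqlsx napxp avx ggmfu odk lsdbk jvvh fnqo rfpl yljn
Final line 2: gpaf

Answer: gpaf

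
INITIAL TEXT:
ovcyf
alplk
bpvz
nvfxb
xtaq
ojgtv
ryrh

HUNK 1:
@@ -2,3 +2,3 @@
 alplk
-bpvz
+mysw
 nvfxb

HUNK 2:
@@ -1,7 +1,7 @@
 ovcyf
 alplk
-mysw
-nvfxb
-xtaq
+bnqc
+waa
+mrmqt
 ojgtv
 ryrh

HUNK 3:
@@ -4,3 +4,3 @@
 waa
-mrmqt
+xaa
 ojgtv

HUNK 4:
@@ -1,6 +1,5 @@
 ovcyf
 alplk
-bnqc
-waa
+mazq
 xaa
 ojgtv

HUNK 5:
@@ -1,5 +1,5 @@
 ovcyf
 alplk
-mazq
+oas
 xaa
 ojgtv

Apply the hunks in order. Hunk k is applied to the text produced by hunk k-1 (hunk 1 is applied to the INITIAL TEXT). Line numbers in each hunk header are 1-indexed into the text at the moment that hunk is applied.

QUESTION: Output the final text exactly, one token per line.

Answer: ovcyf
alplk
oas
xaa
ojgtv
ryrh

Derivation:
Hunk 1: at line 2 remove [bpvz] add [mysw] -> 7 lines: ovcyf alplk mysw nvfxb xtaq ojgtv ryrh
Hunk 2: at line 1 remove [mysw,nvfxb,xtaq] add [bnqc,waa,mrmqt] -> 7 lines: ovcyf alplk bnqc waa mrmqt ojgtv ryrh
Hunk 3: at line 4 remove [mrmqt] add [xaa] -> 7 lines: ovcyf alplk bnqc waa xaa ojgtv ryrh
Hunk 4: at line 1 remove [bnqc,waa] add [mazq] -> 6 lines: ovcyf alplk mazq xaa ojgtv ryrh
Hunk 5: at line 1 remove [mazq] add [oas] -> 6 lines: ovcyf alplk oas xaa ojgtv ryrh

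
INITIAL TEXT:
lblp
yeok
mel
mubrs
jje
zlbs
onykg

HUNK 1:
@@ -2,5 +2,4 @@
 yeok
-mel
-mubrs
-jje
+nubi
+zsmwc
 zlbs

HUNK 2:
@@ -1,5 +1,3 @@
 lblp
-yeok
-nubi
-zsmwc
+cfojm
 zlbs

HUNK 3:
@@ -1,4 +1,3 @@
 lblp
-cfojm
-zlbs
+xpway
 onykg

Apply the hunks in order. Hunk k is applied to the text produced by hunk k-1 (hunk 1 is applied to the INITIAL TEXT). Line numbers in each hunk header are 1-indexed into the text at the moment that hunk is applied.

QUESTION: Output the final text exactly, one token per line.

Hunk 1: at line 2 remove [mel,mubrs,jje] add [nubi,zsmwc] -> 6 lines: lblp yeok nubi zsmwc zlbs onykg
Hunk 2: at line 1 remove [yeok,nubi,zsmwc] add [cfojm] -> 4 lines: lblp cfojm zlbs onykg
Hunk 3: at line 1 remove [cfojm,zlbs] add [xpway] -> 3 lines: lblp xpway onykg

Answer: lblp
xpway
onykg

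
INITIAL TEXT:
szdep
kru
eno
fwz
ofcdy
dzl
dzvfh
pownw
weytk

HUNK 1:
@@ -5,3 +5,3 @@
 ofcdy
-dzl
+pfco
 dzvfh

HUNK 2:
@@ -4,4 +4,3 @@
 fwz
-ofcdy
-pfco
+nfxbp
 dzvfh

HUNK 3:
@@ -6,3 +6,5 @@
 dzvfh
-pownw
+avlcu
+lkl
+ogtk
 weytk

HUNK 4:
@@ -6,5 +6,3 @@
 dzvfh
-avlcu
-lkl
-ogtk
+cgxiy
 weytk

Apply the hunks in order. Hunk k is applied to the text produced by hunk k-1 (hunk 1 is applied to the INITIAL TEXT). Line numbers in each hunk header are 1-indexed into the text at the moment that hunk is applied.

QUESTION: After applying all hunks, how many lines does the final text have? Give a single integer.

Hunk 1: at line 5 remove [dzl] add [pfco] -> 9 lines: szdep kru eno fwz ofcdy pfco dzvfh pownw weytk
Hunk 2: at line 4 remove [ofcdy,pfco] add [nfxbp] -> 8 lines: szdep kru eno fwz nfxbp dzvfh pownw weytk
Hunk 3: at line 6 remove [pownw] add [avlcu,lkl,ogtk] -> 10 lines: szdep kru eno fwz nfxbp dzvfh avlcu lkl ogtk weytk
Hunk 4: at line 6 remove [avlcu,lkl,ogtk] add [cgxiy] -> 8 lines: szdep kru eno fwz nfxbp dzvfh cgxiy weytk
Final line count: 8

Answer: 8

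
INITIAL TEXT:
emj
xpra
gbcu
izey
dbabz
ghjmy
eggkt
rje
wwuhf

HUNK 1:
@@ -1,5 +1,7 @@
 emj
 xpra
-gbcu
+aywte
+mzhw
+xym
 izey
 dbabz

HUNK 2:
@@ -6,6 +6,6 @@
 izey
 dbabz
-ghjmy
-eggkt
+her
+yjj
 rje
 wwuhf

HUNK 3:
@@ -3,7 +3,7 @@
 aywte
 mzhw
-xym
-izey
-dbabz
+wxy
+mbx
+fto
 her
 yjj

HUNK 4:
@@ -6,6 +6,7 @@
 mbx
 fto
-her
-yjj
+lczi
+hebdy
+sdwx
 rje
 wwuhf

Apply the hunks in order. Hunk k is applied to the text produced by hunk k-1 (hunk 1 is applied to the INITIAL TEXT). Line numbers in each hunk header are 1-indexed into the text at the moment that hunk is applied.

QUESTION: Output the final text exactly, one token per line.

Hunk 1: at line 1 remove [gbcu] add [aywte,mzhw,xym] -> 11 lines: emj xpra aywte mzhw xym izey dbabz ghjmy eggkt rje wwuhf
Hunk 2: at line 6 remove [ghjmy,eggkt] add [her,yjj] -> 11 lines: emj xpra aywte mzhw xym izey dbabz her yjj rje wwuhf
Hunk 3: at line 3 remove [xym,izey,dbabz] add [wxy,mbx,fto] -> 11 lines: emj xpra aywte mzhw wxy mbx fto her yjj rje wwuhf
Hunk 4: at line 6 remove [her,yjj] add [lczi,hebdy,sdwx] -> 12 lines: emj xpra aywte mzhw wxy mbx fto lczi hebdy sdwx rje wwuhf

Answer: emj
xpra
aywte
mzhw
wxy
mbx
fto
lczi
hebdy
sdwx
rje
wwuhf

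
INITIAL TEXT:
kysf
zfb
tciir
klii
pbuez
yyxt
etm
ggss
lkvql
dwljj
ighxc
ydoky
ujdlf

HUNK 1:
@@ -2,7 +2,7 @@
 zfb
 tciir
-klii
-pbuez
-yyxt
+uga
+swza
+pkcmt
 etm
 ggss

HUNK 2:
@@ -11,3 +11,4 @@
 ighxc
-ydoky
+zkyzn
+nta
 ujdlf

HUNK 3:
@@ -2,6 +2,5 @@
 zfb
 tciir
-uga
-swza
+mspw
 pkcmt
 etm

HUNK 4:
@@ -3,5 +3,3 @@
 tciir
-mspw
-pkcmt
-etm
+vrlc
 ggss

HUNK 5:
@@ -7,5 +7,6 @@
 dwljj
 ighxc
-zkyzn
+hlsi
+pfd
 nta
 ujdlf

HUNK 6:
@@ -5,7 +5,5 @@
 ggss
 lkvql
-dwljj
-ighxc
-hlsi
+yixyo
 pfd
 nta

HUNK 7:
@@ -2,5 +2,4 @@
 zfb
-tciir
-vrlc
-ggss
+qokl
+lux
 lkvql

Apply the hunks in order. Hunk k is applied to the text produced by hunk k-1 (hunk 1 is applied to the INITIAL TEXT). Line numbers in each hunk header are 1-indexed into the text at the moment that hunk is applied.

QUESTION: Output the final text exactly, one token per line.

Answer: kysf
zfb
qokl
lux
lkvql
yixyo
pfd
nta
ujdlf

Derivation:
Hunk 1: at line 2 remove [klii,pbuez,yyxt] add [uga,swza,pkcmt] -> 13 lines: kysf zfb tciir uga swza pkcmt etm ggss lkvql dwljj ighxc ydoky ujdlf
Hunk 2: at line 11 remove [ydoky] add [zkyzn,nta] -> 14 lines: kysf zfb tciir uga swza pkcmt etm ggss lkvql dwljj ighxc zkyzn nta ujdlf
Hunk 3: at line 2 remove [uga,swza] add [mspw] -> 13 lines: kysf zfb tciir mspw pkcmt etm ggss lkvql dwljj ighxc zkyzn nta ujdlf
Hunk 4: at line 3 remove [mspw,pkcmt,etm] add [vrlc] -> 11 lines: kysf zfb tciir vrlc ggss lkvql dwljj ighxc zkyzn nta ujdlf
Hunk 5: at line 7 remove [zkyzn] add [hlsi,pfd] -> 12 lines: kysf zfb tciir vrlc ggss lkvql dwljj ighxc hlsi pfd nta ujdlf
Hunk 6: at line 5 remove [dwljj,ighxc,hlsi] add [yixyo] -> 10 lines: kysf zfb tciir vrlc ggss lkvql yixyo pfd nta ujdlf
Hunk 7: at line 2 remove [tciir,vrlc,ggss] add [qokl,lux] -> 9 lines: kysf zfb qokl lux lkvql yixyo pfd nta ujdlf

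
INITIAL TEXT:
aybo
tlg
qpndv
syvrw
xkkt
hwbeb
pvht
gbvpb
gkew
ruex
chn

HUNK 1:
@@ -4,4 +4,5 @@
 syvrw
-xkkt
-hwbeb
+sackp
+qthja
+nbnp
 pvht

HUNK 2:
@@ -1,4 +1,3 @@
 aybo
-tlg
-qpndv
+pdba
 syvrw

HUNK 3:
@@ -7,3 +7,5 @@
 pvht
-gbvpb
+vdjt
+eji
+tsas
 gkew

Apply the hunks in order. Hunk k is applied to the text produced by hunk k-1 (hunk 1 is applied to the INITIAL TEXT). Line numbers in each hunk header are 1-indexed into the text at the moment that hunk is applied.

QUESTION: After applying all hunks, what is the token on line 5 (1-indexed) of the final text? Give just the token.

Answer: qthja

Derivation:
Hunk 1: at line 4 remove [xkkt,hwbeb] add [sackp,qthja,nbnp] -> 12 lines: aybo tlg qpndv syvrw sackp qthja nbnp pvht gbvpb gkew ruex chn
Hunk 2: at line 1 remove [tlg,qpndv] add [pdba] -> 11 lines: aybo pdba syvrw sackp qthja nbnp pvht gbvpb gkew ruex chn
Hunk 3: at line 7 remove [gbvpb] add [vdjt,eji,tsas] -> 13 lines: aybo pdba syvrw sackp qthja nbnp pvht vdjt eji tsas gkew ruex chn
Final line 5: qthja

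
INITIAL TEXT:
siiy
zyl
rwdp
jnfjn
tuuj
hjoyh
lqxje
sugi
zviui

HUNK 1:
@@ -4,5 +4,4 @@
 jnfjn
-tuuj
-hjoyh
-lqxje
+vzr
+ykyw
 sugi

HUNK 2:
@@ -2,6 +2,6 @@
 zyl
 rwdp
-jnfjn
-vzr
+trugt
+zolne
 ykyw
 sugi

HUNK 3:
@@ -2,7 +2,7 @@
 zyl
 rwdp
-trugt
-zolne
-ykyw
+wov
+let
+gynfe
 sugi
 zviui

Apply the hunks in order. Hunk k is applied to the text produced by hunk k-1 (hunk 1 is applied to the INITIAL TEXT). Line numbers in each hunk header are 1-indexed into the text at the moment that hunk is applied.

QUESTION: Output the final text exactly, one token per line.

Hunk 1: at line 4 remove [tuuj,hjoyh,lqxje] add [vzr,ykyw] -> 8 lines: siiy zyl rwdp jnfjn vzr ykyw sugi zviui
Hunk 2: at line 2 remove [jnfjn,vzr] add [trugt,zolne] -> 8 lines: siiy zyl rwdp trugt zolne ykyw sugi zviui
Hunk 3: at line 2 remove [trugt,zolne,ykyw] add [wov,let,gynfe] -> 8 lines: siiy zyl rwdp wov let gynfe sugi zviui

Answer: siiy
zyl
rwdp
wov
let
gynfe
sugi
zviui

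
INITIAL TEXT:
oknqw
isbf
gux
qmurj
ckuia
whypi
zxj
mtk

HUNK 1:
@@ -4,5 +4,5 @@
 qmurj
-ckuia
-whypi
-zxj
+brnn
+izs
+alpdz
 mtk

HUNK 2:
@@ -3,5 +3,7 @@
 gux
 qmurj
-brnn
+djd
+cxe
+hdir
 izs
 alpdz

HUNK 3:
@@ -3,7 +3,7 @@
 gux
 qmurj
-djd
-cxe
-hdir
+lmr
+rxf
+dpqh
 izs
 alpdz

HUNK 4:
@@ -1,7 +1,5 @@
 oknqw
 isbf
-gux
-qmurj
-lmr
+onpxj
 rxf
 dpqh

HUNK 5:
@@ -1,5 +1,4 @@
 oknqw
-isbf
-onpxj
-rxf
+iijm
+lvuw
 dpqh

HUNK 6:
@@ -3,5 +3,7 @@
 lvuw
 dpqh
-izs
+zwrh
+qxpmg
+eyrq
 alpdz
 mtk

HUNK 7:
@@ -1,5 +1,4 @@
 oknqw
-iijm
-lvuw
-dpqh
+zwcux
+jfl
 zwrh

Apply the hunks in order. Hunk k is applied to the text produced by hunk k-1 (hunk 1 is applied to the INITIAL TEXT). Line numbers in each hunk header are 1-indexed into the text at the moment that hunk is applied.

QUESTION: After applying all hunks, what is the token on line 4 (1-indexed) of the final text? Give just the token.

Answer: zwrh

Derivation:
Hunk 1: at line 4 remove [ckuia,whypi,zxj] add [brnn,izs,alpdz] -> 8 lines: oknqw isbf gux qmurj brnn izs alpdz mtk
Hunk 2: at line 3 remove [brnn] add [djd,cxe,hdir] -> 10 lines: oknqw isbf gux qmurj djd cxe hdir izs alpdz mtk
Hunk 3: at line 3 remove [djd,cxe,hdir] add [lmr,rxf,dpqh] -> 10 lines: oknqw isbf gux qmurj lmr rxf dpqh izs alpdz mtk
Hunk 4: at line 1 remove [gux,qmurj,lmr] add [onpxj] -> 8 lines: oknqw isbf onpxj rxf dpqh izs alpdz mtk
Hunk 5: at line 1 remove [isbf,onpxj,rxf] add [iijm,lvuw] -> 7 lines: oknqw iijm lvuw dpqh izs alpdz mtk
Hunk 6: at line 3 remove [izs] add [zwrh,qxpmg,eyrq] -> 9 lines: oknqw iijm lvuw dpqh zwrh qxpmg eyrq alpdz mtk
Hunk 7: at line 1 remove [iijm,lvuw,dpqh] add [zwcux,jfl] -> 8 lines: oknqw zwcux jfl zwrh qxpmg eyrq alpdz mtk
Final line 4: zwrh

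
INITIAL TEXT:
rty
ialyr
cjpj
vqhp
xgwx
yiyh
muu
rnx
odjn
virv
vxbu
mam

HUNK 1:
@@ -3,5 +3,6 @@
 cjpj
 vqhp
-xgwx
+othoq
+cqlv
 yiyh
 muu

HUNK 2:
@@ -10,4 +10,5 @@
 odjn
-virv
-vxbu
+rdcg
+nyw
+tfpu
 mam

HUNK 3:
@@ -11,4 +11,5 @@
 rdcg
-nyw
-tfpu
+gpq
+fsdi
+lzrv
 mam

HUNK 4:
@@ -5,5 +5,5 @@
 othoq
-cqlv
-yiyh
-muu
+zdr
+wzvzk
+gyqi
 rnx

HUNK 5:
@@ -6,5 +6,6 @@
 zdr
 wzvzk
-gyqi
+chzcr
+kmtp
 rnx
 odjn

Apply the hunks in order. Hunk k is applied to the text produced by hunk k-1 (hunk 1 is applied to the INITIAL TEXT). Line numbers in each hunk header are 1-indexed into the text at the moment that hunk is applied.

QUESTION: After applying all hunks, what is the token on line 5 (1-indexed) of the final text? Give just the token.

Answer: othoq

Derivation:
Hunk 1: at line 3 remove [xgwx] add [othoq,cqlv] -> 13 lines: rty ialyr cjpj vqhp othoq cqlv yiyh muu rnx odjn virv vxbu mam
Hunk 2: at line 10 remove [virv,vxbu] add [rdcg,nyw,tfpu] -> 14 lines: rty ialyr cjpj vqhp othoq cqlv yiyh muu rnx odjn rdcg nyw tfpu mam
Hunk 3: at line 11 remove [nyw,tfpu] add [gpq,fsdi,lzrv] -> 15 lines: rty ialyr cjpj vqhp othoq cqlv yiyh muu rnx odjn rdcg gpq fsdi lzrv mam
Hunk 4: at line 5 remove [cqlv,yiyh,muu] add [zdr,wzvzk,gyqi] -> 15 lines: rty ialyr cjpj vqhp othoq zdr wzvzk gyqi rnx odjn rdcg gpq fsdi lzrv mam
Hunk 5: at line 6 remove [gyqi] add [chzcr,kmtp] -> 16 lines: rty ialyr cjpj vqhp othoq zdr wzvzk chzcr kmtp rnx odjn rdcg gpq fsdi lzrv mam
Final line 5: othoq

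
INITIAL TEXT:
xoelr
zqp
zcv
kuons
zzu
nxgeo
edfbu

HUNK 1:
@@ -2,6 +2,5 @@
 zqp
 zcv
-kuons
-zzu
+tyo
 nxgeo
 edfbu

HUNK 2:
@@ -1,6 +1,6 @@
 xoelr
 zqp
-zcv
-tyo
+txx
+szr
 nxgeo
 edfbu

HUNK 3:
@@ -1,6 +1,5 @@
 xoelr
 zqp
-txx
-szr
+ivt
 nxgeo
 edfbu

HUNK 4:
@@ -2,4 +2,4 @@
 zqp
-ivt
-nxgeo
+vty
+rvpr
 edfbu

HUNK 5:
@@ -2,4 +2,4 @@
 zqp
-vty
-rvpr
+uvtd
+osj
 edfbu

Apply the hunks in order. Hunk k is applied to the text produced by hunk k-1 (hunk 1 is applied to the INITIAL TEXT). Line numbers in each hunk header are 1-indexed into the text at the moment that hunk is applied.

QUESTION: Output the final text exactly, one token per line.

Hunk 1: at line 2 remove [kuons,zzu] add [tyo] -> 6 lines: xoelr zqp zcv tyo nxgeo edfbu
Hunk 2: at line 1 remove [zcv,tyo] add [txx,szr] -> 6 lines: xoelr zqp txx szr nxgeo edfbu
Hunk 3: at line 1 remove [txx,szr] add [ivt] -> 5 lines: xoelr zqp ivt nxgeo edfbu
Hunk 4: at line 2 remove [ivt,nxgeo] add [vty,rvpr] -> 5 lines: xoelr zqp vty rvpr edfbu
Hunk 5: at line 2 remove [vty,rvpr] add [uvtd,osj] -> 5 lines: xoelr zqp uvtd osj edfbu

Answer: xoelr
zqp
uvtd
osj
edfbu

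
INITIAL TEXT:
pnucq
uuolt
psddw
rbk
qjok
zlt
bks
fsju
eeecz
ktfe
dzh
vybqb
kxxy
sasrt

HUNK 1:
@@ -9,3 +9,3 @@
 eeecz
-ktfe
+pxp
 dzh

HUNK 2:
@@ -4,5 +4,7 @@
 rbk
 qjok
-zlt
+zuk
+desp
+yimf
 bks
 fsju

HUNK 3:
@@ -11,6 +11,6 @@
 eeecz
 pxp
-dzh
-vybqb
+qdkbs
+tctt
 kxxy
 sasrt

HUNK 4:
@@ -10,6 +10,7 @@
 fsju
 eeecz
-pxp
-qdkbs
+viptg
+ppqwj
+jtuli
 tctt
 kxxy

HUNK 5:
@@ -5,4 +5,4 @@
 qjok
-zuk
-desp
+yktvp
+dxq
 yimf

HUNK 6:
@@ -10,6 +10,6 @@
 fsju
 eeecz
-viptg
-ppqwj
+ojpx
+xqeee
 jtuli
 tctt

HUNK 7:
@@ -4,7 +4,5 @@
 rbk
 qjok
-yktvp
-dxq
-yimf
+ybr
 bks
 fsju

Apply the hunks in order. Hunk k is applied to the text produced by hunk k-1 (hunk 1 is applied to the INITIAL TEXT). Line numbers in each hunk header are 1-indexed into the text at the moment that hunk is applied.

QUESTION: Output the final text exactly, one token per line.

Hunk 1: at line 9 remove [ktfe] add [pxp] -> 14 lines: pnucq uuolt psddw rbk qjok zlt bks fsju eeecz pxp dzh vybqb kxxy sasrt
Hunk 2: at line 4 remove [zlt] add [zuk,desp,yimf] -> 16 lines: pnucq uuolt psddw rbk qjok zuk desp yimf bks fsju eeecz pxp dzh vybqb kxxy sasrt
Hunk 3: at line 11 remove [dzh,vybqb] add [qdkbs,tctt] -> 16 lines: pnucq uuolt psddw rbk qjok zuk desp yimf bks fsju eeecz pxp qdkbs tctt kxxy sasrt
Hunk 4: at line 10 remove [pxp,qdkbs] add [viptg,ppqwj,jtuli] -> 17 lines: pnucq uuolt psddw rbk qjok zuk desp yimf bks fsju eeecz viptg ppqwj jtuli tctt kxxy sasrt
Hunk 5: at line 5 remove [zuk,desp] add [yktvp,dxq] -> 17 lines: pnucq uuolt psddw rbk qjok yktvp dxq yimf bks fsju eeecz viptg ppqwj jtuli tctt kxxy sasrt
Hunk 6: at line 10 remove [viptg,ppqwj] add [ojpx,xqeee] -> 17 lines: pnucq uuolt psddw rbk qjok yktvp dxq yimf bks fsju eeecz ojpx xqeee jtuli tctt kxxy sasrt
Hunk 7: at line 4 remove [yktvp,dxq,yimf] add [ybr] -> 15 lines: pnucq uuolt psddw rbk qjok ybr bks fsju eeecz ojpx xqeee jtuli tctt kxxy sasrt

Answer: pnucq
uuolt
psddw
rbk
qjok
ybr
bks
fsju
eeecz
ojpx
xqeee
jtuli
tctt
kxxy
sasrt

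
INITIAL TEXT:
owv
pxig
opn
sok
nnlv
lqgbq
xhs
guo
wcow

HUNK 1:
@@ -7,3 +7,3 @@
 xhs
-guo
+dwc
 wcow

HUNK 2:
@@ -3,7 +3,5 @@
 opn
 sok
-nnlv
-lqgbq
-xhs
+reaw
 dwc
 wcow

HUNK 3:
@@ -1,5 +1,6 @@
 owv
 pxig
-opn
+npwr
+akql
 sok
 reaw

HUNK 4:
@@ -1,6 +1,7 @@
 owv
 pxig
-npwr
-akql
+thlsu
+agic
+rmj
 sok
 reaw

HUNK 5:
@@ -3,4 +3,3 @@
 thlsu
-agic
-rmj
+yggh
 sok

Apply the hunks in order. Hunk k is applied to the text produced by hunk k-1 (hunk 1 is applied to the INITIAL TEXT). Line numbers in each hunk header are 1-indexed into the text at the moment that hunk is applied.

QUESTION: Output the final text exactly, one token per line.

Answer: owv
pxig
thlsu
yggh
sok
reaw
dwc
wcow

Derivation:
Hunk 1: at line 7 remove [guo] add [dwc] -> 9 lines: owv pxig opn sok nnlv lqgbq xhs dwc wcow
Hunk 2: at line 3 remove [nnlv,lqgbq,xhs] add [reaw] -> 7 lines: owv pxig opn sok reaw dwc wcow
Hunk 3: at line 1 remove [opn] add [npwr,akql] -> 8 lines: owv pxig npwr akql sok reaw dwc wcow
Hunk 4: at line 1 remove [npwr,akql] add [thlsu,agic,rmj] -> 9 lines: owv pxig thlsu agic rmj sok reaw dwc wcow
Hunk 5: at line 3 remove [agic,rmj] add [yggh] -> 8 lines: owv pxig thlsu yggh sok reaw dwc wcow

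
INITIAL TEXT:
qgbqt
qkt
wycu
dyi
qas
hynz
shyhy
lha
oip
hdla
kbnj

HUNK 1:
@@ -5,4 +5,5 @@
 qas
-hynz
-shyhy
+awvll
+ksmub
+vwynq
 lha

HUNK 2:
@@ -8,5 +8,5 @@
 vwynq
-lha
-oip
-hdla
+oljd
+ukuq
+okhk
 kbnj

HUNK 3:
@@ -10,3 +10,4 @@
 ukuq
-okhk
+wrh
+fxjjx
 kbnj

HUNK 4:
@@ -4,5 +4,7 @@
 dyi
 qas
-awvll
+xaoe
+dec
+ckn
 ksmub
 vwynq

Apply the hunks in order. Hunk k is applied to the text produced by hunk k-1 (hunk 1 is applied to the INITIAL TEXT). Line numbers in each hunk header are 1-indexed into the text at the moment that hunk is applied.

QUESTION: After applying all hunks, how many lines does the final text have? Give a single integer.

Hunk 1: at line 5 remove [hynz,shyhy] add [awvll,ksmub,vwynq] -> 12 lines: qgbqt qkt wycu dyi qas awvll ksmub vwynq lha oip hdla kbnj
Hunk 2: at line 8 remove [lha,oip,hdla] add [oljd,ukuq,okhk] -> 12 lines: qgbqt qkt wycu dyi qas awvll ksmub vwynq oljd ukuq okhk kbnj
Hunk 3: at line 10 remove [okhk] add [wrh,fxjjx] -> 13 lines: qgbqt qkt wycu dyi qas awvll ksmub vwynq oljd ukuq wrh fxjjx kbnj
Hunk 4: at line 4 remove [awvll] add [xaoe,dec,ckn] -> 15 lines: qgbqt qkt wycu dyi qas xaoe dec ckn ksmub vwynq oljd ukuq wrh fxjjx kbnj
Final line count: 15

Answer: 15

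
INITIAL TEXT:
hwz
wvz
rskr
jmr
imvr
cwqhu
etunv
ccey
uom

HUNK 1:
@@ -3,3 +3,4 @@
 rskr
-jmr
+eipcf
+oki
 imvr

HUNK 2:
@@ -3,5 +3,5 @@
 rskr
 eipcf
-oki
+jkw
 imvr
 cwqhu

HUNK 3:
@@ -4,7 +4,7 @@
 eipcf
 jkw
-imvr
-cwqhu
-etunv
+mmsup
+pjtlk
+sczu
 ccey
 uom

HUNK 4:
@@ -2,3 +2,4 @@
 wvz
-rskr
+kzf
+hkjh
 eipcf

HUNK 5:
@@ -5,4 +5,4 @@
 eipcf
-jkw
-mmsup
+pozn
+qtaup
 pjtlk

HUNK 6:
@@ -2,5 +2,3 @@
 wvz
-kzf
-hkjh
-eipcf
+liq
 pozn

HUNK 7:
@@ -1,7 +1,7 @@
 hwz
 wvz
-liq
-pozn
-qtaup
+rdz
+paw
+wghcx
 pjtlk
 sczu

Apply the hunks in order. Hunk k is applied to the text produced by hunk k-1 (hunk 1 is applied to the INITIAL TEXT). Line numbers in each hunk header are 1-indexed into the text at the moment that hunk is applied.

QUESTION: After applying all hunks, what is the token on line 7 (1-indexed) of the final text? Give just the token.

Hunk 1: at line 3 remove [jmr] add [eipcf,oki] -> 10 lines: hwz wvz rskr eipcf oki imvr cwqhu etunv ccey uom
Hunk 2: at line 3 remove [oki] add [jkw] -> 10 lines: hwz wvz rskr eipcf jkw imvr cwqhu etunv ccey uom
Hunk 3: at line 4 remove [imvr,cwqhu,etunv] add [mmsup,pjtlk,sczu] -> 10 lines: hwz wvz rskr eipcf jkw mmsup pjtlk sczu ccey uom
Hunk 4: at line 2 remove [rskr] add [kzf,hkjh] -> 11 lines: hwz wvz kzf hkjh eipcf jkw mmsup pjtlk sczu ccey uom
Hunk 5: at line 5 remove [jkw,mmsup] add [pozn,qtaup] -> 11 lines: hwz wvz kzf hkjh eipcf pozn qtaup pjtlk sczu ccey uom
Hunk 6: at line 2 remove [kzf,hkjh,eipcf] add [liq] -> 9 lines: hwz wvz liq pozn qtaup pjtlk sczu ccey uom
Hunk 7: at line 1 remove [liq,pozn,qtaup] add [rdz,paw,wghcx] -> 9 lines: hwz wvz rdz paw wghcx pjtlk sczu ccey uom
Final line 7: sczu

Answer: sczu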